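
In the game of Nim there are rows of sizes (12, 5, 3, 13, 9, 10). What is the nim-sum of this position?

Compute the nim-sum pairwise:
12 XOR 5 = 9
9 XOR 3 = 10
10 XOR 13 = 7
7 XOR 9 = 14
14 XOR 10 = 4

4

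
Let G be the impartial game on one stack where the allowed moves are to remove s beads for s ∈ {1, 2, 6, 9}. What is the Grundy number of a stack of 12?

2

Grundy values for subtraction set {1, 2, 6, 9}:
g(0) = mex{} = 0
g(1) = mex{0} = 1
g(2) = mex{0,1} = 2
g(3) = mex{1,2} = 0
g(4) = mex{0,2} = 1
g(5) = mex{0,1} = 2
g(6) = mex{0,1,2} = 3
g(7) = mex{1,2,3} = 0
g(8) = mex{0,2,3} = 1
g(9) = mex{0,1} = 2
g(10) = mex{1,2} = 0
g(11) = mex{0,2} = 1
g(12) = mex{0,1,3} = 2
So g(12) = 2.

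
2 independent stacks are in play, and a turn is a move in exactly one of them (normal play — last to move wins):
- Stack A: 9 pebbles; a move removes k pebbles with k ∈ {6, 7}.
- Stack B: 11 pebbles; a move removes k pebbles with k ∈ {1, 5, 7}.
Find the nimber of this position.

For stack A, compute g(0), g(1), … with moves {6, 7}:
k:     0  1  2  3  4  5  6  7  8  9
g(k):  0  0  0  0  0  0  1  1  1  1
So g(9) = 1.
Grundy values for stack B (subtraction set {1, 5, 7}):
k:     0  1  2  3  4  5  6  7  8  9 10 11
g(k):  0  1  0  1  0  1  0  1  0  1  0  1
So g(11) = 1.
By the Sprague-Grundy theorem, the Grundy value of a sum of independent games is the XOR of the component values.
Combined value = 1 XOR 1 = 0.

0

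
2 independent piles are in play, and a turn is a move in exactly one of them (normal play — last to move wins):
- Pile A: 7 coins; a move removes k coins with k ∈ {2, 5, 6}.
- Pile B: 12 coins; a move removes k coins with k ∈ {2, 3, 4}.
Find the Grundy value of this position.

3

For pile A, compute g(0), g(1), … with moves {2, 5, 6}:
g(0) = mex{} = 0
g(1) = mex{} = 0
g(2) = mex{0} = 1
g(3) = mex{0} = 1
g(4) = mex{1} = 0
g(5) = mex{0,1} = 2
g(6) = mex{0} = 1
g(7) = mex{0,1,2} = 3
So g(7) = 3.
Grundy values for pile B (subtraction set {2, 3, 4}):
k:     0  1  2  3  4  5  6  7  8  9 10 11 12
g(k):  0  0  1  1  2  2  0  0  1  1  2  2  0
So g(12) = 0.
The value of a disjunctive sum is the nim-sum of the parts.
Combined value = 3 XOR 0 = 3.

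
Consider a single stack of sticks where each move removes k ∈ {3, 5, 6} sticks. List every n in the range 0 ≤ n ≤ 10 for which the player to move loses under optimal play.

0, 1, 2, 9, 10

Grundy values for subtraction set {3, 5, 6}:
k:     0  1  2  3  4  5  6  7  8  9 10
g(k):  0  0  0  1  1  1  2  2  2  0  0
The P-positions (g = 0) in 0..10 are 0, 1, 2, 9, 10.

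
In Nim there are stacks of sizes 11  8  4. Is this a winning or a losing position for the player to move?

Winning position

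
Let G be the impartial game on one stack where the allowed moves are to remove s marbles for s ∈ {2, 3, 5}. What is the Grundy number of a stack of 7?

0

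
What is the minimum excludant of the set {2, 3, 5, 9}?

0

0 is not in the set, so the mex is 0.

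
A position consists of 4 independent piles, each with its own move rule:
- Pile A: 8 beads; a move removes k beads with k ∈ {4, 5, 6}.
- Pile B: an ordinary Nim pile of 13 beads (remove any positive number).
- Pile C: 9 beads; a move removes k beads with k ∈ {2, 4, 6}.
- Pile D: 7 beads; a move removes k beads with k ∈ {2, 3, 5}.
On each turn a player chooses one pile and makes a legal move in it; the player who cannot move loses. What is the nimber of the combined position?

Grundy values for pile A (subtraction set {4, 5, 6}):
k:     0  1  2  3  4  5  6  7  8
g(k):  0  0  0  0  1  1  1  1  2
So g(8) = 2.
Pile B is a plain Nim pile of size 13, so its Grundy value is 13.
For pile C, compute g(0), g(1), … with moves {2, 4, 6}:
g(0) = mex{} = 0
g(1) = mex{} = 0
g(2) = mex{0} = 1
g(3) = mex{0} = 1
g(4) = mex{0,1} = 2
g(5) = mex{0,1} = 2
g(6) = mex{0,1,2} = 3
g(7) = mex{0,1,2} = 3
g(8) = mex{1,2,3} = 0
g(9) = mex{1,2,3} = 0
So g(9) = 0.
Build the Grundy sequence for pile D with g(k) = mex{g(k−s) : s ∈ {2, 3, 5}, s ≤ k}:
k:     0  1  2  3  4  5  6  7
g(k):  0  0  1  1  2  2  3  0
So g(7) = 0.
The value of a disjunctive sum is the nim-sum of the parts.
Combined value = 2 XOR 13 XOR 0 XOR 0 = 15.

15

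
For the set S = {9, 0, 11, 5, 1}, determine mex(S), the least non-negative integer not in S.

The values 0, 1 are all present; 2 is the first non-negative integer missing from the set.

2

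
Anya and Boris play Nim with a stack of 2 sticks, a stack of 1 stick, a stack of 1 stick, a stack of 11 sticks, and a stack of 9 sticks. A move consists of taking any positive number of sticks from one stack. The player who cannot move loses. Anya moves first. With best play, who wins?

Compute the nim-sum pairwise:
2 ⊕ 1 = 3
3 ⊕ 1 = 2
2 ⊕ 11 = 9
9 ⊕ 9 = 0
The nim-sum is 0, so this is a P-position: the player to move is in a losing position under optimal play; Anya is about to move from it and so loses — Boris wins.

Boris wins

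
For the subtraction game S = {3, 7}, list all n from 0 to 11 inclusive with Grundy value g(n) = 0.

0, 1, 2, 6, 10, 11

Compute g(0), g(1), … for moves {3, 7}:
k:     0  1  2  3  4  5  6  7  8  9 10 11
g(k):  0  0  0  1  1  1  0  2  2  1  0  0
The P-positions (g = 0) in 0..11 are 0, 1, 2, 6, 10, 11.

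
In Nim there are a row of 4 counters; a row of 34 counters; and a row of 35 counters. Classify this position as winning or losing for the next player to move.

Winning position

Bitwise XOR of the heap sizes:
  000100  (4)
  100010  (34)
  100011  (35)
  ------
  000101  (5)
The nim-sum is 5 ≠ 0, so this is an N-position: the player to move can win.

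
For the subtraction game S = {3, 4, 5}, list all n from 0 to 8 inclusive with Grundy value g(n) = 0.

Build the Grundy sequence with g(k) = mex{g(k−s) : s ∈ {3, 4, 5}, s ≤ k}:
g(0) = mex{} = 0
g(1) = mex{} = 0
g(2) = mex{} = 0
g(3) = mex{0} = 1
g(4) = mex{0} = 1
g(5) = mex{0} = 1
g(6) = mex{0,1} = 2
g(7) = mex{0,1} = 2
g(8) = mex{1} = 0
The P-positions (g = 0) in 0..8 are 0, 1, 2, 8.

0, 1, 2, 8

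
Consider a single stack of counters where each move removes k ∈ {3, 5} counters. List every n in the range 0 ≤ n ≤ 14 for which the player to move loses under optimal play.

0, 1, 2, 8, 9, 10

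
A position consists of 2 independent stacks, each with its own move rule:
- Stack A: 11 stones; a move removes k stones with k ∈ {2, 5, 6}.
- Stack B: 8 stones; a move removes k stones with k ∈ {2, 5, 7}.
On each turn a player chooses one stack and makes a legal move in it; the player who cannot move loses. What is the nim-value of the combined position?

2

Grundy values for stack A (subtraction set {2, 5, 6}):
g(0) = mex{} = 0
g(1) = mex{} = 0
g(2) = mex{0} = 1
g(3) = mex{0} = 1
g(4) = mex{1} = 0
g(5) = mex{0,1} = 2
g(6) = mex{0} = 1
g(7) = mex{0,1,2} = 3
g(8) = mex{1} = 0
g(9) = mex{0,1,3} = 2
g(10) = mex{0,2} = 1
g(11) = mex{1,2} = 0
So g(11) = 0.
Build the Grundy sequence for stack B with g(k) = mex{g(k−s) : s ∈ {2, 5, 7}, s ≤ k}:
k:     0  1  2  3  4  5  6  7  8
g(k):  0  0  1  1  0  2  1  3  2
So g(8) = 2.
The value of a disjunctive sum is the nim-sum of the parts.
Combined value = 0 ⊕ 2 = 2.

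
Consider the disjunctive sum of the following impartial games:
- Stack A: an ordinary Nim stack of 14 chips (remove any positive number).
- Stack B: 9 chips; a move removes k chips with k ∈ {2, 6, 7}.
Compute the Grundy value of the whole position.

Stack A is a plain Nim stack of size 14, so its Grundy value is 14.
Build the Grundy sequence for stack B with g(k) = mex{g(k−s) : s ∈ {2, 6, 7}, s ≤ k}:
k:     0  1  2  3  4  5  6  7  8  9
g(k):  0  0  1  1  0  0  1  1  2  0
So g(9) = 0.
The value of a disjunctive sum is the nim-sum of the parts.
Combined value = 14 ⊕ 0 = 14.

14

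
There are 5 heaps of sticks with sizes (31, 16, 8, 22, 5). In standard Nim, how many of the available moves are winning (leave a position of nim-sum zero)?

3

Nim-sum: 31 ⊕ 16 ⊕ 8 ⊕ 22 ⊕ 5 = 20.
The overall nim-sum is X = 20. A heap of size p has a winning move iff p XOR X < p (reduce it to p XOR X).
  31: 31 XOR 20 = 11 < 31 — winning move (to 11).
  16: 16 XOR 20 = 4 < 16 — winning move (to 4).
  8: 8 XOR 20 = 28 ≥ 8 — no move.
  22: 22 XOR 20 = 2 < 22 — winning move (to 2).
  5: 5 XOR 20 = 17 ≥ 5 — no move.
That gives 3 winning moves.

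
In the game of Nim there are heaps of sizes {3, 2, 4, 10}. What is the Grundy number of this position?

Compute the nim-sum pairwise:
3 ^ 2 = 1
1 ^ 4 = 5
5 ^ 10 = 15

15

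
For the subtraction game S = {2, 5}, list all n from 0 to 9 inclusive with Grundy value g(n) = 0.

0, 1, 4, 7, 8

Compute g(0), g(1), … for moves {2, 5}:
g(0) = mex{} = 0
g(1) = mex{} = 0
g(2) = mex{0} = 1
g(3) = mex{0} = 1
g(4) = mex{1} = 0
g(5) = mex{0,1} = 2
g(6) = mex{0} = 1
g(7) = mex{1,2} = 0
g(8) = mex{1} = 0
g(9) = mex{0} = 1
The P-positions (g = 0) in 0..9 are 0, 1, 4, 7, 8.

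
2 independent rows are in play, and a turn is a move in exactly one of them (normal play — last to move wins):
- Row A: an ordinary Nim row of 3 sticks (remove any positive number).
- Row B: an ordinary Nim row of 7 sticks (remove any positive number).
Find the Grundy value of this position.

4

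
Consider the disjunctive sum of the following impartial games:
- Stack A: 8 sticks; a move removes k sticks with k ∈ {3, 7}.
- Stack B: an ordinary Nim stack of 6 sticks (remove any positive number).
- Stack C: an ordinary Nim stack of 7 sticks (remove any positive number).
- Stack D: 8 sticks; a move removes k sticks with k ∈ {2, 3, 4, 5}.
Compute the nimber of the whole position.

3

Grundy values for stack A (subtraction set {3, 7}):
g(0) = mex{} = 0
g(1) = mex{} = 0
g(2) = mex{} = 0
g(3) = mex{0} = 1
g(4) = mex{0} = 1
g(5) = mex{0} = 1
g(6) = mex{1} = 0
g(7) = mex{0,1} = 2
g(8) = mex{0,1} = 2
So g(8) = 2.
Stack B is a plain Nim stack of size 6, so its Grundy value is 6.
Stack C is a plain Nim stack of size 7, so its Grundy value is 7.
For stack D, compute g(0), g(1), … with moves {2, 3, 4, 5}:
g(0) = mex{} = 0
g(1) = mex{} = 0
g(2) = mex{0} = 1
g(3) = mex{0} = 1
g(4) = mex{0,1} = 2
g(5) = mex{0,1} = 2
g(6) = mex{0,1,2} = 3
g(7) = mex{1,2} = 0
g(8) = mex{1,2,3} = 0
So g(8) = 0.
By the Sprague-Grundy theorem, the Grundy value of a sum of independent games is the XOR of the component values.
Combined value = 2 ⊕ 6 ⊕ 7 ⊕ 0 = 3.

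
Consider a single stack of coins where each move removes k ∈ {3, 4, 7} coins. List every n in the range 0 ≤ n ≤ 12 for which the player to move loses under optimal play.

Grundy values for subtraction set {3, 4, 7}:
k:     0  1  2  3  4  5  6  7  8  9 10 11 12
g(k):  0  0  0  1  1  1  2  2  2  3  0  0  0
The P-positions (g = 0) in 0..12 are 0, 1, 2, 10, 11, 12.

0, 1, 2, 10, 11, 12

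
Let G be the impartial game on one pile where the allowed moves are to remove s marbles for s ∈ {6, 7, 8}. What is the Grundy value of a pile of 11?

1

Compute g(0), g(1), … for moves {6, 7, 8}:
k:     0  1  2  3  4  5  6  7  8  9 10 11
g(k):  0  0  0  0  0  0  1  1  1  1  1  1
So g(11) = 1.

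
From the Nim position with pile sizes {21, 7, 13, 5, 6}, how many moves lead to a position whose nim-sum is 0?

1

Nim-sum: 21 ⊕ 7 ⊕ 13 ⊕ 5 ⊕ 6 = 28.
The overall nim-sum is X = 28. A pile of size p has a winning move iff p XOR X < p (reduce it to p XOR X).
  21: 21 XOR 28 = 9 < 21 — winning move (to 9).
  7: 7 XOR 28 = 27 ≥ 7 — no move.
  13: 13 XOR 28 = 17 ≥ 13 — no move.
  5: 5 XOR 28 = 25 ≥ 5 — no move.
  6: 6 XOR 28 = 26 ≥ 6 — no move.
That gives 1 winning move.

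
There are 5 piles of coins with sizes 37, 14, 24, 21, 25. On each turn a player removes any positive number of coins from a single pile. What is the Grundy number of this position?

63

Write each in binary and XOR column by column:
  100101  (37)
  001110  (14)
  011000  (24)
  010101  (21)
  011001  (25)
  ------
  111111  (63)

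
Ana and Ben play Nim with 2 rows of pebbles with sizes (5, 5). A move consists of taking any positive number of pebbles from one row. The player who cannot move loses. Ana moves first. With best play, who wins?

Bitwise XOR of the heap sizes:
  101  (5)
  101  (5)
  ---
  000  (0)
The nim-sum is 0, so this is a P-position: the player to move is in a losing position under optimal play; Ana is about to move from it and so loses — Ben wins.

Ben wins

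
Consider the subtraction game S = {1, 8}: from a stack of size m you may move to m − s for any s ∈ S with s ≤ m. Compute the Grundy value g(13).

Grundy values for subtraction set {1, 8}:
g(0) = mex{} = 0
g(1) = mex{0} = 1
g(2) = mex{1} = 0
g(3) = mex{0} = 1
g(4) = mex{1} = 0
g(5) = mex{0} = 1
g(6) = mex{1} = 0
g(7) = mex{0} = 1
g(8) = mex{0,1} = 2
g(9) = mex{1,2} = 0
g(10) = mex{0} = 1
g(11) = mex{1} = 0
g(12) = mex{0} = 1
g(13) = mex{1} = 0
So g(13) = 0.

0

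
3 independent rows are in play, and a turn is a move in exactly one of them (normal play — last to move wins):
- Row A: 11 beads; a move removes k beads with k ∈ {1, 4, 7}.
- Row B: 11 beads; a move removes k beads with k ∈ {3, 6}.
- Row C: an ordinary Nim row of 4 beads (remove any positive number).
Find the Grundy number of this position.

5

For row A, compute g(0), g(1), … with moves {1, 4, 7}:
g(0) = mex{} = 0
g(1) = mex{0} = 1
g(2) = mex{1} = 0
g(3) = mex{0} = 1
g(4) = mex{0,1} = 2
g(5) = mex{1,2} = 0
g(6) = mex{0} = 1
g(7) = mex{0,1} = 2
g(8) = mex{1,2} = 0
g(9) = mex{0} = 1
g(10) = mex{1} = 0
g(11) = mex{0,2} = 1
So g(11) = 1.
Build the Grundy sequence for row B with g(k) = mex{g(k−s) : s ∈ {3, 6}, s ≤ k}:
g(0) = mex{} = 0
g(1) = mex{} = 0
g(2) = mex{} = 0
g(3) = mex{0} = 1
g(4) = mex{0} = 1
g(5) = mex{0} = 1
g(6) = mex{0,1} = 2
g(7) = mex{0,1} = 2
g(8) = mex{0,1} = 2
g(9) = mex{1,2} = 0
g(10) = mex{1,2} = 0
g(11) = mex{1,2} = 0
So g(11) = 0.
Row C is a plain Nim row of size 4, so its Grundy value is 4.
By the Sprague-Grundy theorem, the Grundy value of a sum of independent games is the XOR of the component values.
Combined value = 1 ⊕ 0 ⊕ 4 = 5.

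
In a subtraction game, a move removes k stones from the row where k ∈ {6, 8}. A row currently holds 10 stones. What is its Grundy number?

1

Grundy values for subtraction set {6, 8}:
k:     0  1  2  3  4  5  6  7  8  9 10
g(k):  0  0  0  0  0  0  1  1  1  1  1
So g(10) = 1.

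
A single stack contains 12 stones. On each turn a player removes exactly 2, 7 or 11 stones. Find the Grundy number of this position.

Compute g(0), g(1), … for moves {2, 7, 11}:
k:     0  1  2  3  4  5  6  7  8  9 10 11 12
g(k):  0  0  1  1  0  0  1  1  2  0  0  1  1
So g(12) = 1.

1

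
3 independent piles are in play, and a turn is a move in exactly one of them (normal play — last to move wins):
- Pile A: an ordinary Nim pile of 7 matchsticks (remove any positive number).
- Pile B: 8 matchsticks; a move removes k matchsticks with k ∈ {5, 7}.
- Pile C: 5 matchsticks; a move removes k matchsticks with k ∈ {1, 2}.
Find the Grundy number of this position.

4

Pile A is a plain Nim pile of size 7, so its Grundy value is 7.
For pile B, compute g(0), g(1), … with moves {5, 7}:
g(0) = mex{} = 0
g(1) = mex{} = 0
g(2) = mex{} = 0
g(3) = mex{} = 0
g(4) = mex{} = 0
g(5) = mex{0} = 1
g(6) = mex{0} = 1
g(7) = mex{0} = 1
g(8) = mex{0} = 1
So g(8) = 1.
For pile C, compute g(0), g(1), … with moves {1, 2}:
g(0) = mex{} = 0
g(1) = mex{0} = 1
g(2) = mex{0,1} = 2
g(3) = mex{1,2} = 0
g(4) = mex{0,2} = 1
g(5) = mex{0,1} = 2
So g(5) = 2.
By the Sprague-Grundy theorem, the Grundy value of a sum of independent games is the XOR of the component values.
Combined value = 7 XOR 1 XOR 2 = 4.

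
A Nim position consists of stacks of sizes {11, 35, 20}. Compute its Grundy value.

60

Compute the nim-sum pairwise:
11 XOR 35 = 40
40 XOR 20 = 60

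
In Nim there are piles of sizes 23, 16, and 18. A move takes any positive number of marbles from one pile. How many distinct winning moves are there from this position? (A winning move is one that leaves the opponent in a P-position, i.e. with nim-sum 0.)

3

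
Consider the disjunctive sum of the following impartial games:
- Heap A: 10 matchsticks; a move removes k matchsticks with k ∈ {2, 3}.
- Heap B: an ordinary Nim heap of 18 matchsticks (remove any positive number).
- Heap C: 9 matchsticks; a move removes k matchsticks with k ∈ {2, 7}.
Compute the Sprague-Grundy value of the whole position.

Grundy values for heap A (subtraction set {2, 3}):
g(0) = mex{} = 0
g(1) = mex{} = 0
g(2) = mex{0} = 1
g(3) = mex{0} = 1
g(4) = mex{0,1} = 2
g(5) = mex{1} = 0
g(6) = mex{1,2} = 0
g(7) = mex{0,2} = 1
g(8) = mex{0} = 1
g(9) = mex{0,1} = 2
g(10) = mex{1} = 0
So g(10) = 0.
Heap B is a plain Nim heap of size 18, so its Grundy value is 18.
Build the Grundy sequence for heap C with g(k) = mex{g(k−s) : s ∈ {2, 7}, s ≤ k}:
k:     0  1  2  3  4  5  6  7  8  9
g(k):  0  0  1  1  0  0  1  1  2  0
So g(9) = 0.
By the Sprague-Grundy theorem, the Grundy value of a sum of independent games is the XOR of the component values.
Combined value = 0 ⊕ 18 ⊕ 0 = 18.

18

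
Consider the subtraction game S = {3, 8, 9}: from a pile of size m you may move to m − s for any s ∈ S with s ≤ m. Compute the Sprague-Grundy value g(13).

Build the Grundy sequence with g(k) = mex{g(k−s) : s ∈ {3, 8, 9}, s ≤ k}:
g(0) = mex{} = 0
g(1) = mex{} = 0
g(2) = mex{} = 0
g(3) = mex{0} = 1
g(4) = mex{0} = 1
g(5) = mex{0} = 1
g(6) = mex{1} = 0
g(7) = mex{1} = 0
g(8) = mex{0,1} = 2
g(9) = mex{0} = 1
g(10) = mex{0} = 1
g(11) = mex{0,1,2} = 3
g(12) = mex{1} = 0
g(13) = mex{1} = 0
So g(13) = 0.

0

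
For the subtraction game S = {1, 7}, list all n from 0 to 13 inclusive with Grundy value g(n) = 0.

0, 2, 4, 6, 8, 10, 12

Build the Grundy sequence with g(k) = mex{g(k−s) : s ∈ {1, 7}, s ≤ k}:
g(0) = mex{} = 0
g(1) = mex{0} = 1
g(2) = mex{1} = 0
g(3) = mex{0} = 1
g(4) = mex{1} = 0
g(5) = mex{0} = 1
g(6) = mex{1} = 0
g(7) = mex{0} = 1
g(8) = mex{1} = 0
g(9) = mex{0} = 1
g(10) = mex{1} = 0
g(11) = mex{0} = 1
g(12) = mex{1} = 0
g(13) = mex{0} = 1
The P-positions (g = 0) in 0..13 are 0, 2, 4, 6, 8, 10, 12.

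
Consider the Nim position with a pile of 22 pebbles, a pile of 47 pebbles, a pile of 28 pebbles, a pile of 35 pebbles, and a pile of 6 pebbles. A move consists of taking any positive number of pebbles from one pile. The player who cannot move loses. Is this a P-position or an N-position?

P-position

Bitwise XOR of the heap sizes:
  010110  (22)
  101111  (47)
  011100  (28)
  100011  (35)
  000110  (6)
  ------
  000000  (0)
The nim-sum is 0, so this is a P-position: the player to move is in a losing position under optimal play.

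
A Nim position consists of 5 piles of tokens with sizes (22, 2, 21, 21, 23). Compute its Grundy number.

Nim-sum: 22 ⊕ 2 ⊕ 21 ⊕ 21 ⊕ 23 = 3.

3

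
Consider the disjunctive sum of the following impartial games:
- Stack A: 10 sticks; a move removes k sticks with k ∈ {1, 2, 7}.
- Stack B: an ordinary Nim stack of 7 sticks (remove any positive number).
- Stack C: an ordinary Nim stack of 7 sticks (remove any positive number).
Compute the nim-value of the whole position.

1

For stack A, compute g(0), g(1), … with moves {1, 2, 7}:
k:     0  1  2  3  4  5  6  7  8  9 10
g(k):  0  1  2  0  1  2  0  1  2  0  1
So g(10) = 1.
Stack B is a plain Nim stack of size 7, so its Grundy value is 7.
Stack C is a plain Nim stack of size 7, so its Grundy value is 7.
The value of a disjunctive sum is the nim-sum of the parts.
Combined value = 1 ⊕ 7 ⊕ 7 = 1.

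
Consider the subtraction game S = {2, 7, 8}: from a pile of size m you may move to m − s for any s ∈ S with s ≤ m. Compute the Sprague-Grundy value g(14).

Compute g(0), g(1), … for moves {2, 7, 8}:
g(0) = mex{} = 0
g(1) = mex{} = 0
g(2) = mex{0} = 1
g(3) = mex{0} = 1
g(4) = mex{1} = 0
g(5) = mex{1} = 0
g(6) = mex{0} = 1
g(7) = mex{0} = 1
g(8) = mex{0,1} = 2
g(9) = mex{0,1} = 2
g(10) = mex{1,2} = 0
g(11) = mex{0,1,2} = 3
g(12) = mex{0} = 1
g(13) = mex{0,1,3} = 2
g(14) = mex{1} = 0
So g(14) = 0.

0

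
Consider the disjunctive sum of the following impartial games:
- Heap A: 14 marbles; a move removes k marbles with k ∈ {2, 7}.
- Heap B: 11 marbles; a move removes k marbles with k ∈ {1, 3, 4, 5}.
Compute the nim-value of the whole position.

1

For heap A, compute g(0), g(1), … with moves {2, 7}:
k:     0  1  2  3  4  5  6  7  8  9 10 11 12 13 14
g(k):  0  0  1  1  0  0  1  1  2  0  0  1  1  0  0
So g(14) = 0.
Grundy values for heap B (subtraction set {1, 3, 4, 5}):
g(0) = mex{} = 0
g(1) = mex{0} = 1
g(2) = mex{1} = 0
g(3) = mex{0} = 1
g(4) = mex{0,1} = 2
g(5) = mex{0,1,2} = 3
g(6) = mex{0,1,3} = 2
g(7) = mex{0,1,2} = 3
g(8) = mex{1,2,3} = 0
g(9) = mex{0,2,3} = 1
g(10) = mex{1,2,3} = 0
g(11) = mex{0,2,3} = 1
So g(11) = 1.
The value of a disjunctive sum is the nim-sum of the parts.
Combined value = 0 ⊕ 1 = 1.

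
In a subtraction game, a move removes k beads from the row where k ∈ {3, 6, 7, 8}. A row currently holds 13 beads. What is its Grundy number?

Build the Grundy sequence with g(k) = mex{g(k−s) : s ∈ {3, 6, 7, 8}, s ≤ k}:
g(0) = mex{} = 0
g(1) = mex{} = 0
g(2) = mex{} = 0
g(3) = mex{0} = 1
g(4) = mex{0} = 1
g(5) = mex{0} = 1
g(6) = mex{0,1} = 2
g(7) = mex{0,1} = 2
g(8) = mex{0,1} = 2
g(9) = mex{0,1,2} = 3
g(10) = mex{0,1,2} = 3
g(11) = mex{1,2} = 0
g(12) = mex{1,2,3} = 0
g(13) = mex{1,2,3} = 0
So g(13) = 0.

0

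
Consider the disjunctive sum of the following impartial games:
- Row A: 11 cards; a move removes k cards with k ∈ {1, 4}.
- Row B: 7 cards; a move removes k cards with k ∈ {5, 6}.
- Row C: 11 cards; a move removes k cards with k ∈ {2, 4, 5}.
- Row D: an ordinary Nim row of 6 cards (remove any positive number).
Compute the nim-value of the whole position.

4

For row A, compute g(0), g(1), … with moves {1, 4}:
g(0) = mex{} = 0
g(1) = mex{0} = 1
g(2) = mex{1} = 0
g(3) = mex{0} = 1
g(4) = mex{0,1} = 2
g(5) = mex{1,2} = 0
g(6) = mex{0} = 1
g(7) = mex{1} = 0
g(8) = mex{0,2} = 1
g(9) = mex{0,1} = 2
g(10) = mex{1,2} = 0
g(11) = mex{0} = 1
So g(11) = 1.
Grundy values for row B (subtraction set {5, 6}):
g(0) = mex{} = 0
g(1) = mex{} = 0
g(2) = mex{} = 0
g(3) = mex{} = 0
g(4) = mex{} = 0
g(5) = mex{0} = 1
g(6) = mex{0} = 1
g(7) = mex{0} = 1
So g(7) = 1.
For row C, compute g(0), g(1), … with moves {2, 4, 5}:
k:     0  1  2  3  4  5  6  7  8  9 10 11
g(k):  0  0  1  1  2  2  3  0  0  1  1  2
So g(11) = 2.
Row D is a plain Nim row of size 6, so its Grundy value is 6.
The value of a disjunctive sum is the nim-sum of the parts.
Combined value = 1 ⊕ 1 ⊕ 2 ⊕ 6 = 4.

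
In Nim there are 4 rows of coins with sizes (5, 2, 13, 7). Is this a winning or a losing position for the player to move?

Bitwise XOR of the heap sizes:
  0101  (5)
  0010  (2)
  1101  (13)
  0111  (7)
  ----
  1101  (13)
The nim-sum is 13 ≠ 0, so this is an N-position: the player to move can win.

Winning position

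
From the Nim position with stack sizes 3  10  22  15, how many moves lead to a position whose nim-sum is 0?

Nim-sum: 3 ^ 10 ^ 22 ^ 15 = 16.
The overall nim-sum is X = 16. A stack of size p has a winning move iff p XOR X < p (reduce it to p XOR X).
  3: 3 XOR 16 = 19 ≥ 3 — no move.
  10: 10 XOR 16 = 26 ≥ 10 — no move.
  22: 22 XOR 16 = 6 < 22 — winning move (to 6).
  15: 15 XOR 16 = 31 ≥ 15 — no move.
That gives 1 winning move.

1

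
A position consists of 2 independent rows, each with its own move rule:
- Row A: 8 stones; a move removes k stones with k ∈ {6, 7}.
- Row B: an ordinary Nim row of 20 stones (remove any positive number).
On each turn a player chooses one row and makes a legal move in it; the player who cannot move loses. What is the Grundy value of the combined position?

For row A, compute g(0), g(1), … with moves {6, 7}:
k:     0  1  2  3  4  5  6  7  8
g(k):  0  0  0  0  0  0  1  1  1
So g(8) = 1.
Row B is a plain Nim row of size 20, so its Grundy value is 20.
By the Sprague-Grundy theorem, the Grundy value of a sum of independent games is the XOR of the component values.
Combined value = 1 XOR 20 = 21.

21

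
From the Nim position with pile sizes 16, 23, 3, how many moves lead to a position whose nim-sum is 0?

1

Compute the nim-sum pairwise:
16 ⊕ 23 = 7
7 ⊕ 3 = 4
The overall nim-sum is X = 4. A pile of size p has a winning move iff p XOR X < p (reduce it to p XOR X).
  16: 16 XOR 4 = 20 ≥ 16 — no move.
  23: 23 XOR 4 = 19 < 23 — winning move (to 19).
  3: 3 XOR 4 = 7 ≥ 3 — no move.
That gives 1 winning move.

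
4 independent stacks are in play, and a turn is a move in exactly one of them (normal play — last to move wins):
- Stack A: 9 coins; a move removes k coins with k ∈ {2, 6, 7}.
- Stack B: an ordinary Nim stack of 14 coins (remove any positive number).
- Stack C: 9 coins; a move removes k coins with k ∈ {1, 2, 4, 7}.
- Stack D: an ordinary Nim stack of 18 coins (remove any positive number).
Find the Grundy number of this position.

For stack A, compute g(0), g(1), … with moves {2, 6, 7}:
g(0) = mex{} = 0
g(1) = mex{} = 0
g(2) = mex{0} = 1
g(3) = mex{0} = 1
g(4) = mex{1} = 0
g(5) = mex{1} = 0
g(6) = mex{0} = 1
g(7) = mex{0} = 1
g(8) = mex{0,1} = 2
g(9) = mex{1} = 0
So g(9) = 0.
Stack B is a plain Nim stack of size 14, so its Grundy value is 14.
Grundy values for stack C (subtraction set {1, 2, 4, 7}):
g(0) = mex{} = 0
g(1) = mex{0} = 1
g(2) = mex{0,1} = 2
g(3) = mex{1,2} = 0
g(4) = mex{0,2} = 1
g(5) = mex{0,1} = 2
g(6) = mex{1,2} = 0
g(7) = mex{0,2} = 1
g(8) = mex{0,1} = 2
g(9) = mex{1,2} = 0
So g(9) = 0.
Stack D is a plain Nim stack of size 18, so its Grundy value is 18.
The value of a disjunctive sum is the nim-sum of the parts.
Combined value = 0 XOR 14 XOR 0 XOR 18 = 28.

28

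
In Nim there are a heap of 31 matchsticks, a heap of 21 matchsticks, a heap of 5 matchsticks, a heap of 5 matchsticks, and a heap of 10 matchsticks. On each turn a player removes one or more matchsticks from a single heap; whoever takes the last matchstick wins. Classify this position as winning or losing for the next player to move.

Compute the nim-sum pairwise:
31 ^ 21 = 10
10 ^ 5 = 15
15 ^ 5 = 10
10 ^ 10 = 0
The nim-sum is 0, so this is a P-position: the player to move is in a losing position under optimal play.

Losing position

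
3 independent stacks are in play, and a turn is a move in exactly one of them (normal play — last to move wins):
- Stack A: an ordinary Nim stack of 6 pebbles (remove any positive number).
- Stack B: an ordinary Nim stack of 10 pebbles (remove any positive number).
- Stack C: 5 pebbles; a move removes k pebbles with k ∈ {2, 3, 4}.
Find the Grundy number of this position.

14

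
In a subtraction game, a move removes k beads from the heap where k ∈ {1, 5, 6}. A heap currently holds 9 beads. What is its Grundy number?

3

Build the Grundy sequence with g(k) = mex{g(k−s) : s ∈ {1, 5, 6}, s ≤ k}:
g(0) = mex{} = 0
g(1) = mex{0} = 1
g(2) = mex{1} = 0
g(3) = mex{0} = 1
g(4) = mex{1} = 0
g(5) = mex{0} = 1
g(6) = mex{0,1} = 2
g(7) = mex{0,1,2} = 3
g(8) = mex{0,1,3} = 2
g(9) = mex{0,1,2} = 3
So g(9) = 3.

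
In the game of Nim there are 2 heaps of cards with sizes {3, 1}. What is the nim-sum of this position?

Nim-sum: 3 ^ 1 = 2.

2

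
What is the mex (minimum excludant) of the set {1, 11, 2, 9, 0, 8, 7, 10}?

The values 0, 1, 2 are all present; 3 is the first non-negative integer missing from the set.

3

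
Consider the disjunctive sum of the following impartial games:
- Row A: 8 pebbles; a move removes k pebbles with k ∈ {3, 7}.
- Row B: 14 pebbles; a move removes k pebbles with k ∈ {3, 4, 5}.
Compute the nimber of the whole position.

Build the Grundy sequence for row A with g(k) = mex{g(k−s) : s ∈ {3, 7}, s ≤ k}:
k:     0  1  2  3  4  5  6  7  8
g(k):  0  0  0  1  1  1  0  2  2
So g(8) = 2.
Build the Grundy sequence for row B with g(k) = mex{g(k−s) : s ∈ {3, 4, 5}, s ≤ k}:
k:     0  1  2  3  4  5  6  7  8  9 10 11 12 13 14
g(k):  0  0  0  1  1  1  2  2  0  0  0  1  1  1  2
So g(14) = 2.
The value of a disjunctive sum is the nim-sum of the parts.
Combined value = 2 XOR 2 = 0.

0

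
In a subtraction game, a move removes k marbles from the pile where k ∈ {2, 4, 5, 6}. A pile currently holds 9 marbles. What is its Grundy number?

Grundy values for subtraction set {2, 4, 5, 6}:
k:     0  1  2  3  4  5  6  7  8  9
g(k):  0  0  1  1  2  2  3  3  0  0
So g(9) = 0.

0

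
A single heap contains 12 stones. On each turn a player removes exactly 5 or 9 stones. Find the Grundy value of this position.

2

Grundy values for subtraction set {5, 9}:
k:     0  1  2  3  4  5  6  7  8  9 10 11 12
g(k):  0  0  0  0  0  1  1  1  1  1  2  2  2
So g(12) = 2.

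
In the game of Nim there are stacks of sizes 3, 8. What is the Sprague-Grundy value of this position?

Nim-sum: 3 ^ 8 = 11.

11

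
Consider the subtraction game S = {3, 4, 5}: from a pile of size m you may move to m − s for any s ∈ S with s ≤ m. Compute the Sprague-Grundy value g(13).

1

Grundy values for subtraction set {3, 4, 5}:
g(0) = mex{} = 0
g(1) = mex{} = 0
g(2) = mex{} = 0
g(3) = mex{0} = 1
g(4) = mex{0} = 1
g(5) = mex{0} = 1
g(6) = mex{0,1} = 2
g(7) = mex{0,1} = 2
g(8) = mex{1} = 0
g(9) = mex{1,2} = 0
g(10) = mex{1,2} = 0
g(11) = mex{0,2} = 1
g(12) = mex{0,2} = 1
g(13) = mex{0} = 1
So g(13) = 1.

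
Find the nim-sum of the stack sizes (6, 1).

7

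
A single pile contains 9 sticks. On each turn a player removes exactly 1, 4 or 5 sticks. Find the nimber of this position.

Grundy values for subtraction set {1, 4, 5}:
k:     0  1  2  3  4  5  6  7  8  9
g(k):  0  1  0  1  2  3  2  3  0  1
So g(9) = 1.

1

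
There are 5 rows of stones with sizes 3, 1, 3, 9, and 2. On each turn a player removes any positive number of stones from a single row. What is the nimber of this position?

10

Compute the nim-sum pairwise:
3 ⊕ 1 = 2
2 ⊕ 3 = 1
1 ⊕ 9 = 8
8 ⊕ 2 = 10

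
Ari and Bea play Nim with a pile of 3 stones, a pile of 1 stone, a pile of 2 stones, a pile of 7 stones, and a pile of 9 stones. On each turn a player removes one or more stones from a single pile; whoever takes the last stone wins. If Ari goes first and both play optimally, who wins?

In binary:
  0011  (3)
  0001  (1)
  0010  (2)
  0111  (7)
  1001  (9)
  ----
  1110  (14)
The nim-sum is 14 ≠ 0, so this is an N-position: the player to move can win; Ari has a winning move.

Ari wins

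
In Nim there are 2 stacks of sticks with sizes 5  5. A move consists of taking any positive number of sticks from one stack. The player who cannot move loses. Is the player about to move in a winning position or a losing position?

Losing position

Bitwise XOR of the heap sizes:
  101  (5)
  101  (5)
  ---
  000  (0)
The nim-sum is 0, so this is a P-position: the player to move is in a losing position under optimal play.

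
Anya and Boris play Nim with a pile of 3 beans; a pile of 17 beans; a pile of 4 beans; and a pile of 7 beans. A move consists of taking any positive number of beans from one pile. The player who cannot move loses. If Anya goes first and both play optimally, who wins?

Anya wins

Bitwise XOR of the heap sizes:
  00011  (3)
  10001  (17)
  00100  (4)
  00111  (7)
  -----
  10001  (17)
The nim-sum is 17 ≠ 0, so this is an N-position: the player to move can win; Anya has a winning move.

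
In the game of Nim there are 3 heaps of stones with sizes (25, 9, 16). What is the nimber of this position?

0

Nim-sum: 25 XOR 9 XOR 16 = 0.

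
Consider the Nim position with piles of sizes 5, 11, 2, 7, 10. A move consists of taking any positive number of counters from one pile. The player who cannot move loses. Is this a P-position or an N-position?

N-position

Compute the nim-sum pairwise:
5 ⊕ 11 = 14
14 ⊕ 2 = 12
12 ⊕ 7 = 11
11 ⊕ 10 = 1
The nim-sum is 1 ≠ 0, so this is an N-position: the player to move can win.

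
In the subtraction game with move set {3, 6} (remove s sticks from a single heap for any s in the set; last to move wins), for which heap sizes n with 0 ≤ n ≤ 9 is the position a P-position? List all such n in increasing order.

Compute g(0), g(1), … for moves {3, 6}:
k:     0  1  2  3  4  5  6  7  8  9
g(k):  0  0  0  1  1  1  2  2  2  0
The P-positions (g = 0) in 0..9 are 0, 1, 2, 9.

0, 1, 2, 9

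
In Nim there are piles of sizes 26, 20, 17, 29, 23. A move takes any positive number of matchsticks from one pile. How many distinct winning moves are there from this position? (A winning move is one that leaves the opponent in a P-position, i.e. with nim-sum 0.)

5

In binary:
  11010  (26)
  10100  (20)
  10001  (17)
  11101  (29)
  10111  (23)
  -----
  10101  (21)
The overall nim-sum is X = 21. A pile of size p has a winning move iff p XOR X < p (reduce it to p XOR X).
  26: 26 XOR 21 = 15 < 26 — winning move (to 15).
  20: 20 XOR 21 = 1 < 20 — winning move (to 1).
  17: 17 XOR 21 = 4 < 17 — winning move (to 4).
  29: 29 XOR 21 = 8 < 29 — winning move (to 8).
  23: 23 XOR 21 = 2 < 23 — winning move (to 2).
That gives 5 winning moves.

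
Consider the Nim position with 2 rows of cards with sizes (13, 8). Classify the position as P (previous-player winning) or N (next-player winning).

N-position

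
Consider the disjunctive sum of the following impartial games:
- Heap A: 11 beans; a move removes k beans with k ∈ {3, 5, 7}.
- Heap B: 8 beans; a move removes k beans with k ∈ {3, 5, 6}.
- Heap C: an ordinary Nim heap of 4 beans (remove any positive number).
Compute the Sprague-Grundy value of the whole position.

Grundy values for heap A (subtraction set {3, 5, 7}):
k:     0  1  2  3  4  5  6  7  8  9 10 11
g(k):  0  0  0  1  1  1  2  2  2  3  0  0
So g(11) = 0.
For heap B, compute g(0), g(1), … with moves {3, 5, 6}:
g(0) = mex{} = 0
g(1) = mex{} = 0
g(2) = mex{} = 0
g(3) = mex{0} = 1
g(4) = mex{0} = 1
g(5) = mex{0} = 1
g(6) = mex{0,1} = 2
g(7) = mex{0,1} = 2
g(8) = mex{0,1} = 2
So g(8) = 2.
Heap C is a plain Nim heap of size 4, so its Grundy value is 4.
The value of a disjunctive sum is the nim-sum of the parts.
Combined value = 0 ⊕ 2 ⊕ 4 = 6.

6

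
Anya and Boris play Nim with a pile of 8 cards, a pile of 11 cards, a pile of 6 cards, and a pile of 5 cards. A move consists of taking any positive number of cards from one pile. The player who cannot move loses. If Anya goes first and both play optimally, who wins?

Boris wins

Write each in binary and XOR column by column:
  1000  (8)
  1011  (11)
  0110  (6)
  0101  (5)
  ----
  0000  (0)
The nim-sum is 0, so this is a P-position: the player to move is in a losing position under optimal play; Anya is about to move from it and so loses — Boris wins.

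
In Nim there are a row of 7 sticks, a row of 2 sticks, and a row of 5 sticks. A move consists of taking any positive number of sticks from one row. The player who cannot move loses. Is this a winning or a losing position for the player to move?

Losing position

Compute the nim-sum pairwise:
7 XOR 2 = 5
5 XOR 5 = 0
The nim-sum is 0, so this is a P-position: the player to move is in a losing position under optimal play.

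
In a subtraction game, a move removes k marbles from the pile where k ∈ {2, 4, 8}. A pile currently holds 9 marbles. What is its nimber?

1

Build the Grundy sequence with g(k) = mex{g(k−s) : s ∈ {2, 4, 8}, s ≤ k}:
k:     0  1  2  3  4  5  6  7  8  9
g(k):  0  0  1  1  2  2  0  0  1  1
So g(9) = 1.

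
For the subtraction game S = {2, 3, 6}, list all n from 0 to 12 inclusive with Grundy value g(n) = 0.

0, 1, 5, 9, 10

Compute g(0), g(1), … for moves {2, 3, 6}:
k:     0  1  2  3  4  5  6  7  8  9 10 11 12
g(k):  0  0  1  1  2  0  3  1  2  0  0  1  1
The P-positions (g = 0) in 0..12 are 0, 1, 5, 9, 10.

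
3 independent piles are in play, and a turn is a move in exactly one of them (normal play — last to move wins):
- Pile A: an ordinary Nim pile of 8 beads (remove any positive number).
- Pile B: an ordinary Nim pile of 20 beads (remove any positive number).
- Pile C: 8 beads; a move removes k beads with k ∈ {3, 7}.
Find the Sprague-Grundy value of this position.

Pile A is a plain Nim pile of size 8, so its Grundy value is 8.
Pile B is a plain Nim pile of size 20, so its Grundy value is 20.
Grundy values for pile C (subtraction set {3, 7}):
k:     0  1  2  3  4  5  6  7  8
g(k):  0  0  0  1  1  1  0  2  2
So g(8) = 2.
The value of a disjunctive sum is the nim-sum of the parts.
Combined value = 8 ⊕ 20 ⊕ 2 = 30.

30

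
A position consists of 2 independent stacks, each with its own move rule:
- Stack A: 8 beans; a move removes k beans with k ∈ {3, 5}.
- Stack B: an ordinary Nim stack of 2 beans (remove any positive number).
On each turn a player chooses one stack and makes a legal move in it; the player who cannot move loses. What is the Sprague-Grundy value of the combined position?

For stack A, compute g(0), g(1), … with moves {3, 5}:
g(0) = mex{} = 0
g(1) = mex{} = 0
g(2) = mex{} = 0
g(3) = mex{0} = 1
g(4) = mex{0} = 1
g(5) = mex{0} = 1
g(6) = mex{0,1} = 2
g(7) = mex{0,1} = 2
g(8) = mex{1} = 0
So g(8) = 0.
Stack B is a plain Nim stack of size 2, so its Grundy value is 2.
By the Sprague-Grundy theorem, the Grundy value of a sum of independent games is the XOR of the component values.
Combined value = 0 XOR 2 = 2.

2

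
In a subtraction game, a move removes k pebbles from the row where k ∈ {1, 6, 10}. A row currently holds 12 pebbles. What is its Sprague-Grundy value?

Grundy values for subtraction set {1, 6, 10}:
k:     0  1  2  3  4  5  6  7  8  9 10 11 12
g(k):  0  1  0  1  0  1  2  0  1  0  1  0  1
So g(12) = 1.

1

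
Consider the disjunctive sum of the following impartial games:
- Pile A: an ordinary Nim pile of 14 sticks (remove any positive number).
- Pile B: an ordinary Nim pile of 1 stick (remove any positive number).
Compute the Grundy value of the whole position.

Pile A is a plain Nim pile of size 14, so its Grundy value is 14.
Pile B is a plain Nim pile of size 1, so its Grundy value is 1.
By the Sprague-Grundy theorem, the Grundy value of a sum of independent games is the XOR of the component values.
Combined value = 14 ⊕ 1 = 15.

15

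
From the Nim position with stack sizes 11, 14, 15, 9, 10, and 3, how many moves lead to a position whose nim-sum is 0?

5

Compute the nim-sum pairwise:
11 XOR 14 = 5
5 XOR 15 = 10
10 XOR 9 = 3
3 XOR 10 = 9
9 XOR 3 = 10
The overall nim-sum is X = 10. A stack of size p has a winning move iff p XOR X < p (reduce it to p XOR X).
  11: 11 XOR 10 = 1 < 11 — winning move (to 1).
  14: 14 XOR 10 = 4 < 14 — winning move (to 4).
  15: 15 XOR 10 = 5 < 15 — winning move (to 5).
  9: 9 XOR 10 = 3 < 9 — winning move (to 3).
  10: 10 XOR 10 = 0 < 10 — winning move (to 0).
  3: 3 XOR 10 = 9 ≥ 3 — no move.
That gives 5 winning moves.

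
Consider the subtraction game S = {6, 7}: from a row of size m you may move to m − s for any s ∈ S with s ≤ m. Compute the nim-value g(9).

Grundy values for subtraction set {6, 7}:
g(0) = mex{} = 0
g(1) = mex{} = 0
g(2) = mex{} = 0
g(3) = mex{} = 0
g(4) = mex{} = 0
g(5) = mex{} = 0
g(6) = mex{0} = 1
g(7) = mex{0} = 1
g(8) = mex{0} = 1
g(9) = mex{0} = 1
So g(9) = 1.

1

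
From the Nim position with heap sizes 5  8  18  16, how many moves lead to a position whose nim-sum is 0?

Bitwise XOR of the heap sizes:
  00101  (5)
  01000  (8)
  10010  (18)
  10000  (16)
  -----
  01111  (15)
The overall nim-sum is X = 15. A heap of size p has a winning move iff p XOR X < p (reduce it to p XOR X).
  5: 5 XOR 15 = 10 ≥ 5 — no move.
  8: 8 XOR 15 = 7 < 8 — winning move (to 7).
  18: 18 XOR 15 = 29 ≥ 18 — no move.
  16: 16 XOR 15 = 31 ≥ 16 — no move.
That gives 1 winning move.

1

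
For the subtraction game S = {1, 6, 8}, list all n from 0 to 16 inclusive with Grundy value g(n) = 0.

0, 2, 4, 7, 9, 11, 14, 16

Grundy values for subtraction set {1, 6, 8}:
k:     0  1  2  3  4  5  6  7  8  9 10 11 12 13 14 15 16
g(k):  0  1  0  1  0  1  2  0  1  0  1  0  1  2  0  1  0
The P-positions (g = 0) in 0..16 are 0, 2, 4, 7, 9, 11, 14, 16.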